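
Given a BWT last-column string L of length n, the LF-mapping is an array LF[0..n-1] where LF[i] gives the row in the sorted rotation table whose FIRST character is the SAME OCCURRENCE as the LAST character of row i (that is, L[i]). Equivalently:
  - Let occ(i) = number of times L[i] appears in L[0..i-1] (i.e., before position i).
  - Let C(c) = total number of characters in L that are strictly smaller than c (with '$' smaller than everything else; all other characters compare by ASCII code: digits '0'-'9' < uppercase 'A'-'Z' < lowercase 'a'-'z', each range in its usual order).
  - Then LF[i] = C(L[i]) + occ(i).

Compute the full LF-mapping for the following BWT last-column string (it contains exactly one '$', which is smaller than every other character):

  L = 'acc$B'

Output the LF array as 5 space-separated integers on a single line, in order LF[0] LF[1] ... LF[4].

Answer: 2 3 4 0 1

Derivation:
Char counts: '$':1, 'B':1, 'a':1, 'c':2
C (first-col start): C('$')=0, C('B')=1, C('a')=2, C('c')=3
L[0]='a': occ=0, LF[0]=C('a')+0=2+0=2
L[1]='c': occ=0, LF[1]=C('c')+0=3+0=3
L[2]='c': occ=1, LF[2]=C('c')+1=3+1=4
L[3]='$': occ=0, LF[3]=C('$')+0=0+0=0
L[4]='B': occ=0, LF[4]=C('B')+0=1+0=1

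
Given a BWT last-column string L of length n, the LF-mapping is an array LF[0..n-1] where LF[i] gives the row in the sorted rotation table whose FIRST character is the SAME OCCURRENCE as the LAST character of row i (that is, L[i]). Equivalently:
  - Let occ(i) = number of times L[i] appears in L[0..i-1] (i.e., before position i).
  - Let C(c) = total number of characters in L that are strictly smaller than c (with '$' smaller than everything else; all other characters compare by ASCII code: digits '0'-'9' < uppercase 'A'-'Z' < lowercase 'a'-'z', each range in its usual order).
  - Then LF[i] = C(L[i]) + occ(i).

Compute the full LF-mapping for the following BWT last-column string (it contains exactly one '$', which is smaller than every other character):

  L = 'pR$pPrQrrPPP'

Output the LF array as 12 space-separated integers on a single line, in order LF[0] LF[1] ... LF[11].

Answer: 7 6 0 8 1 9 5 10 11 2 3 4

Derivation:
Char counts: '$':1, 'P':4, 'Q':1, 'R':1, 'p':2, 'r':3
C (first-col start): C('$')=0, C('P')=1, C('Q')=5, C('R')=6, C('p')=7, C('r')=9
L[0]='p': occ=0, LF[0]=C('p')+0=7+0=7
L[1]='R': occ=0, LF[1]=C('R')+0=6+0=6
L[2]='$': occ=0, LF[2]=C('$')+0=0+0=0
L[3]='p': occ=1, LF[3]=C('p')+1=7+1=8
L[4]='P': occ=0, LF[4]=C('P')+0=1+0=1
L[5]='r': occ=0, LF[5]=C('r')+0=9+0=9
L[6]='Q': occ=0, LF[6]=C('Q')+0=5+0=5
L[7]='r': occ=1, LF[7]=C('r')+1=9+1=10
L[8]='r': occ=2, LF[8]=C('r')+2=9+2=11
L[9]='P': occ=1, LF[9]=C('P')+1=1+1=2
L[10]='P': occ=2, LF[10]=C('P')+2=1+2=3
L[11]='P': occ=3, LF[11]=C('P')+3=1+3=4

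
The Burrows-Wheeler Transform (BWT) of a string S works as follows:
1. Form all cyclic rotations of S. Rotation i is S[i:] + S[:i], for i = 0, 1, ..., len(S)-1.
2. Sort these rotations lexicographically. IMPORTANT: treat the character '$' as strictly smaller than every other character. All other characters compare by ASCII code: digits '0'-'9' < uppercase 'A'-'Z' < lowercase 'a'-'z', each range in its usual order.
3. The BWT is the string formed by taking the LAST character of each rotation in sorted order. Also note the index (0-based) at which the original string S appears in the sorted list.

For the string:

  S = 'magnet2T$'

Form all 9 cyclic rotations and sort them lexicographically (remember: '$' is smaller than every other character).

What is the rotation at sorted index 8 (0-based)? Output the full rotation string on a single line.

All 9 rotations (rotation i = S[i:]+S[:i]):
  rot[0] = magnet2T$
  rot[1] = agnet2T$m
  rot[2] = gnet2T$ma
  rot[3] = net2T$mag
  rot[4] = et2T$magn
  rot[5] = t2T$magne
  rot[6] = 2T$magnet
  rot[7] = T$magnet2
  rot[8] = $magnet2T
Sorted (with $ < everything):
  sorted[0] = $magnet2T
  sorted[1] = 2T$magnet
  sorted[2] = T$magnet2
  sorted[3] = agnet2T$m
  sorted[4] = et2T$magn
  sorted[5] = gnet2T$ma
  sorted[6] = magnet2T$
  sorted[7] = net2T$mag
  sorted[8] = t2T$magne
sorted[8] = t2T$magne

Answer: t2T$magne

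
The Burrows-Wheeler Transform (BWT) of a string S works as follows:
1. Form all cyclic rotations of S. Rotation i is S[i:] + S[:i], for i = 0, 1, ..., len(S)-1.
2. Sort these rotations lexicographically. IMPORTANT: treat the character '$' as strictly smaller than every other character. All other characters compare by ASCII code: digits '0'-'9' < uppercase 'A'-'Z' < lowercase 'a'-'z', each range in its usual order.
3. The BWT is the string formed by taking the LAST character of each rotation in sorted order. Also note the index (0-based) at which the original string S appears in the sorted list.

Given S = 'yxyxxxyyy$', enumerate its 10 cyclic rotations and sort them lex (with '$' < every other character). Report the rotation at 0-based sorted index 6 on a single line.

All 10 rotations (rotation i = S[i:]+S[:i]):
  rot[0] = yxyxxxyyy$
  rot[1] = xyxxxyyy$y
  rot[2] = yxxxyyy$yx
  rot[3] = xxxyyy$yxy
  rot[4] = xxyyy$yxyx
  rot[5] = xyyy$yxyxx
  rot[6] = yyy$yxyxxx
  rot[7] = yy$yxyxxxy
  rot[8] = y$yxyxxxyy
  rot[9] = $yxyxxxyyy
Sorted (with $ < everything):
  sorted[0] = $yxyxxxyyy
  sorted[1] = xxxyyy$yxy
  sorted[2] = xxyyy$yxyx
  sorted[3] = xyxxxyyy$y
  sorted[4] = xyyy$yxyxx
  sorted[5] = y$yxyxxxyy
  sorted[6] = yxxxyyy$yx
  sorted[7] = yxyxxxyyy$
  sorted[8] = yy$yxyxxxy
  sorted[9] = yyy$yxyxxx
sorted[6] = yxxxyyy$yx

Answer: yxxxyyy$yx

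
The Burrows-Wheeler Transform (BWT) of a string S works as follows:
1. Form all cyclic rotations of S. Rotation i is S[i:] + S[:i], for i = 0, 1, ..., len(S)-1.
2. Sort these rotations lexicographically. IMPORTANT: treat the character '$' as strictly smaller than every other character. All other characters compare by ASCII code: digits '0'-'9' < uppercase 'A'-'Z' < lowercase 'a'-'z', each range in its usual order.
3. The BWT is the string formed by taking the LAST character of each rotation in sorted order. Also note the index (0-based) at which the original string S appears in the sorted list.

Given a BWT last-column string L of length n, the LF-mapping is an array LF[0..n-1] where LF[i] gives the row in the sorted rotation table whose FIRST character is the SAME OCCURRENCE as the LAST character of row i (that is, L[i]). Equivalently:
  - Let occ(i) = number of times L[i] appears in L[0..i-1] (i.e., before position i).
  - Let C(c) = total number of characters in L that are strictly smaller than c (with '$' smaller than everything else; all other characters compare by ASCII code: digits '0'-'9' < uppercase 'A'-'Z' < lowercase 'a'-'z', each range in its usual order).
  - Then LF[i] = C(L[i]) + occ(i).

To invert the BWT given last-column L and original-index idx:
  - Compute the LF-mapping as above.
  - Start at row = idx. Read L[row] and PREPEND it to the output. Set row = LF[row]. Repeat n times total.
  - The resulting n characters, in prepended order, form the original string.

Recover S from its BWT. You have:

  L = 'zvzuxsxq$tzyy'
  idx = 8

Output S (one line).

Answer: yzsvqxxutyzz$

Derivation:
LF mapping: 10 5 11 4 6 2 7 1 0 3 12 8 9
Walk LF starting at row 8, prepending L[row]:
  step 1: row=8, L[8]='$', prepend. Next row=LF[8]=0
  step 2: row=0, L[0]='z', prepend. Next row=LF[0]=10
  step 3: row=10, L[10]='z', prepend. Next row=LF[10]=12
  step 4: row=12, L[12]='y', prepend. Next row=LF[12]=9
  step 5: row=9, L[9]='t', prepend. Next row=LF[9]=3
  step 6: row=3, L[3]='u', prepend. Next row=LF[3]=4
  step 7: row=4, L[4]='x', prepend. Next row=LF[4]=6
  step 8: row=6, L[6]='x', prepend. Next row=LF[6]=7
  step 9: row=7, L[7]='q', prepend. Next row=LF[7]=1
  step 10: row=1, L[1]='v', prepend. Next row=LF[1]=5
  step 11: row=5, L[5]='s', prepend. Next row=LF[5]=2
  step 12: row=2, L[2]='z', prepend. Next row=LF[2]=11
  step 13: row=11, L[11]='y', prepend. Next row=LF[11]=8
Reversed output: yzsvqxxutyzz$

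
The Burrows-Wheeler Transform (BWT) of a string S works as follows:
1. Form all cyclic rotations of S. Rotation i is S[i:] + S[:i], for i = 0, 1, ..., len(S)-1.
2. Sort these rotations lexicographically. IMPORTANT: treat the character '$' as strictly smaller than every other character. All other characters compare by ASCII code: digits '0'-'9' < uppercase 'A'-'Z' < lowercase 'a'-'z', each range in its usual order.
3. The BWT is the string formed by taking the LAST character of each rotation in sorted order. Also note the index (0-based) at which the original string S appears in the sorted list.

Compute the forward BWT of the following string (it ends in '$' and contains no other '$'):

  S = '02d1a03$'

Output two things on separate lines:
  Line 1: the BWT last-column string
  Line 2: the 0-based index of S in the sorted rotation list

Answer: 3$ad0012
1

Derivation:
All 8 rotations (rotation i = S[i:]+S[:i]):
  rot[0] = 02d1a03$
  rot[1] = 2d1a03$0
  rot[2] = d1a03$02
  rot[3] = 1a03$02d
  rot[4] = a03$02d1
  rot[5] = 03$02d1a
  rot[6] = 3$02d1a0
  rot[7] = $02d1a03
Sorted (with $ < everything):
  sorted[0] = $02d1a03  (last char: '3')
  sorted[1] = 02d1a03$  (last char: '$')
  sorted[2] = 03$02d1a  (last char: 'a')
  sorted[3] = 1a03$02d  (last char: 'd')
  sorted[4] = 2d1a03$0  (last char: '0')
  sorted[5] = 3$02d1a0  (last char: '0')
  sorted[6] = a03$02d1  (last char: '1')
  sorted[7] = d1a03$02  (last char: '2')
Last column: 3$ad0012
Original string S is at sorted index 1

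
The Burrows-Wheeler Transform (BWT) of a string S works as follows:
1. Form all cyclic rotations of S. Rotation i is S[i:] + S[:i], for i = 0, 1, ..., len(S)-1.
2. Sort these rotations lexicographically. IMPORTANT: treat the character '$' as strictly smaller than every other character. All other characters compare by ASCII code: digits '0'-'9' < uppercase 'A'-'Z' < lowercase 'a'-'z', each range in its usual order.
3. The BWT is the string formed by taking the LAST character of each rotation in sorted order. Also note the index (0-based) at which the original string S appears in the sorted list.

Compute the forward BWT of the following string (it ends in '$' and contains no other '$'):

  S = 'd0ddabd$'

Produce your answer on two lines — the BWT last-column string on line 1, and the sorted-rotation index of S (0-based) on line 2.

Answer: dddab$d0
5

Derivation:
All 8 rotations (rotation i = S[i:]+S[:i]):
  rot[0] = d0ddabd$
  rot[1] = 0ddabd$d
  rot[2] = ddabd$d0
  rot[3] = dabd$d0d
  rot[4] = abd$d0dd
  rot[5] = bd$d0dda
  rot[6] = d$d0ddab
  rot[7] = $d0ddabd
Sorted (with $ < everything):
  sorted[0] = $d0ddabd  (last char: 'd')
  sorted[1] = 0ddabd$d  (last char: 'd')
  sorted[2] = abd$d0dd  (last char: 'd')
  sorted[3] = bd$d0dda  (last char: 'a')
  sorted[4] = d$d0ddab  (last char: 'b')
  sorted[5] = d0ddabd$  (last char: '$')
  sorted[6] = dabd$d0d  (last char: 'd')
  sorted[7] = ddabd$d0  (last char: '0')
Last column: dddab$d0
Original string S is at sorted index 5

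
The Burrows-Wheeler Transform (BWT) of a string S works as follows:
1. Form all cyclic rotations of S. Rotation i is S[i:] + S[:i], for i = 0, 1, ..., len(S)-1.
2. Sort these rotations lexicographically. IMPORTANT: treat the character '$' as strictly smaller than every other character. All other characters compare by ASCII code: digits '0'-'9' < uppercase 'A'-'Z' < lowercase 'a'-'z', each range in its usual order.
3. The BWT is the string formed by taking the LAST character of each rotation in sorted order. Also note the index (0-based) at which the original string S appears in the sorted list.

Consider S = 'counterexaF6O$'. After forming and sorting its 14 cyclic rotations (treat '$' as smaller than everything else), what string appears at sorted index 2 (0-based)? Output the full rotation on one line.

All 14 rotations (rotation i = S[i:]+S[:i]):
  rot[0] = counterexaF6O$
  rot[1] = ounterexaF6O$c
  rot[2] = unterexaF6O$co
  rot[3] = nterexaF6O$cou
  rot[4] = terexaF6O$coun
  rot[5] = erexaF6O$count
  rot[6] = rexaF6O$counte
  rot[7] = exaF6O$counter
  rot[8] = xaF6O$countere
  rot[9] = aF6O$counterex
  rot[10] = F6O$counterexa
  rot[11] = 6O$counterexaF
  rot[12] = O$counterexaF6
  rot[13] = $counterexaF6O
Sorted (with $ < everything):
  sorted[0] = $counterexaF6O
  sorted[1] = 6O$counterexaF
  sorted[2] = F6O$counterexa
  sorted[3] = O$counterexaF6
  sorted[4] = aF6O$counterex
  sorted[5] = counterexaF6O$
  sorted[6] = erexaF6O$count
  sorted[7] = exaF6O$counter
  sorted[8] = nterexaF6O$cou
  sorted[9] = ounterexaF6O$c
  sorted[10] = rexaF6O$counte
  sorted[11] = terexaF6O$coun
  sorted[12] = unterexaF6O$co
  sorted[13] = xaF6O$countere
sorted[2] = F6O$counterexa

Answer: F6O$counterexa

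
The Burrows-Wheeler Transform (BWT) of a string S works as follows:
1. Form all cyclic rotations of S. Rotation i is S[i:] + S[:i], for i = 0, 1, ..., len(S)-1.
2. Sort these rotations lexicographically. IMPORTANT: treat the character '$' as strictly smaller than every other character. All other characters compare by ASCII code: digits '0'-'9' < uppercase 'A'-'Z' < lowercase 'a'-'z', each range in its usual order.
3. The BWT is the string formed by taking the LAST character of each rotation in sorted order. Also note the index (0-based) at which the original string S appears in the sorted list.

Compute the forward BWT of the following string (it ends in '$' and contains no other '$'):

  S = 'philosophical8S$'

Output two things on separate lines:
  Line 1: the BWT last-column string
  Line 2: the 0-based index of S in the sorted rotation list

All 16 rotations (rotation i = S[i:]+S[:i]):
  rot[0] = philosophical8S$
  rot[1] = hilosophical8S$p
  rot[2] = ilosophical8S$ph
  rot[3] = losophical8S$phi
  rot[4] = osophical8S$phil
  rot[5] = sophical8S$philo
  rot[6] = ophical8S$philos
  rot[7] = phical8S$philoso
  rot[8] = hical8S$philosop
  rot[9] = ical8S$philosoph
  rot[10] = cal8S$philosophi
  rot[11] = al8S$philosophic
  rot[12] = l8S$philosophica
  rot[13] = 8S$philosophical
  rot[14] = S$philosophical8
  rot[15] = $philosophical8S
Sorted (with $ < everything):
  sorted[0] = $philosophical8S  (last char: 'S')
  sorted[1] = 8S$philosophical  (last char: 'l')
  sorted[2] = S$philosophical8  (last char: '8')
  sorted[3] = al8S$philosophic  (last char: 'c')
  sorted[4] = cal8S$philosophi  (last char: 'i')
  sorted[5] = hical8S$philosop  (last char: 'p')
  sorted[6] = hilosophical8S$p  (last char: 'p')
  sorted[7] = ical8S$philosoph  (last char: 'h')
  sorted[8] = ilosophical8S$ph  (last char: 'h')
  sorted[9] = l8S$philosophica  (last char: 'a')
  sorted[10] = losophical8S$phi  (last char: 'i')
  sorted[11] = ophical8S$philos  (last char: 's')
  sorted[12] = osophical8S$phil  (last char: 'l')
  sorted[13] = phical8S$philoso  (last char: 'o')
  sorted[14] = philosophical8S$  (last char: '$')
  sorted[15] = sophical8S$philo  (last char: 'o')
Last column: Sl8cipphhaislo$o
Original string S is at sorted index 14

Answer: Sl8cipphhaislo$o
14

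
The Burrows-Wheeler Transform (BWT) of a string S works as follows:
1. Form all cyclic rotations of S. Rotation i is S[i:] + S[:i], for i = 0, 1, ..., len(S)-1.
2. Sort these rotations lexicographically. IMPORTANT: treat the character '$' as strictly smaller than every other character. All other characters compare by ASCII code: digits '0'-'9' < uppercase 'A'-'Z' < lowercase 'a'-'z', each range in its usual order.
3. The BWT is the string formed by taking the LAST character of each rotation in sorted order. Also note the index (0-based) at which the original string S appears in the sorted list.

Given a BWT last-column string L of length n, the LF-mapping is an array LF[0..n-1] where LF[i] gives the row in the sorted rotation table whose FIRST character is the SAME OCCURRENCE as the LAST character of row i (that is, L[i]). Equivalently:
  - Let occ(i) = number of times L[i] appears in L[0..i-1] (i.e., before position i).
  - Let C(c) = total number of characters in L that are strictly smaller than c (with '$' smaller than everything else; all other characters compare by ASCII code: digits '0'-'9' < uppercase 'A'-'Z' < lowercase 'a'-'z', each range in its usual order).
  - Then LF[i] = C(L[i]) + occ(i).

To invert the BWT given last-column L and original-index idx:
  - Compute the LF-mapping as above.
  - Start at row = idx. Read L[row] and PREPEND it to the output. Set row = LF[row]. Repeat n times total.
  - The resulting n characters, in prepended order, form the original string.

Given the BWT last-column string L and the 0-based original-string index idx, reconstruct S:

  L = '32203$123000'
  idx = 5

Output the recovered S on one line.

Answer: 12003032203$

Derivation:
LF mapping: 9 6 7 1 10 0 5 8 11 2 3 4
Walk LF starting at row 5, prepending L[row]:
  step 1: row=5, L[5]='$', prepend. Next row=LF[5]=0
  step 2: row=0, L[0]='3', prepend. Next row=LF[0]=9
  step 3: row=9, L[9]='0', prepend. Next row=LF[9]=2
  step 4: row=2, L[2]='2', prepend. Next row=LF[2]=7
  step 5: row=7, L[7]='2', prepend. Next row=LF[7]=8
  step 6: row=8, L[8]='3', prepend. Next row=LF[8]=11
  step 7: row=11, L[11]='0', prepend. Next row=LF[11]=4
  step 8: row=4, L[4]='3', prepend. Next row=LF[4]=10
  step 9: row=10, L[10]='0', prepend. Next row=LF[10]=3
  step 10: row=3, L[3]='0', prepend. Next row=LF[3]=1
  step 11: row=1, L[1]='2', prepend. Next row=LF[1]=6
  step 12: row=6, L[6]='1', prepend. Next row=LF[6]=5
Reversed output: 12003032203$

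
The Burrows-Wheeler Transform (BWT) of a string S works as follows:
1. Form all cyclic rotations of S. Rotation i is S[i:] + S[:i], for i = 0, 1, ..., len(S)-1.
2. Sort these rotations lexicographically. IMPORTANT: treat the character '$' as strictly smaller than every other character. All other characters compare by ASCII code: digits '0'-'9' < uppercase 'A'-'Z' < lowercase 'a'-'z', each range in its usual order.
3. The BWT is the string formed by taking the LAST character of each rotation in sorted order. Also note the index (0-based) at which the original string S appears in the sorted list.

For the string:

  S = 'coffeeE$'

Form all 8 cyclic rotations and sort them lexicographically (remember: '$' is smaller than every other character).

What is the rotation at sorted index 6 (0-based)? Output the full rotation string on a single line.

All 8 rotations (rotation i = S[i:]+S[:i]):
  rot[0] = coffeeE$
  rot[1] = offeeE$c
  rot[2] = ffeeE$co
  rot[3] = feeE$cof
  rot[4] = eeE$coff
  rot[5] = eE$coffe
  rot[6] = E$coffee
  rot[7] = $coffeeE
Sorted (with $ < everything):
  sorted[0] = $coffeeE
  sorted[1] = E$coffee
  sorted[2] = coffeeE$
  sorted[3] = eE$coffe
  sorted[4] = eeE$coff
  sorted[5] = feeE$cof
  sorted[6] = ffeeE$co
  sorted[7] = offeeE$c
sorted[6] = ffeeE$co

Answer: ffeeE$co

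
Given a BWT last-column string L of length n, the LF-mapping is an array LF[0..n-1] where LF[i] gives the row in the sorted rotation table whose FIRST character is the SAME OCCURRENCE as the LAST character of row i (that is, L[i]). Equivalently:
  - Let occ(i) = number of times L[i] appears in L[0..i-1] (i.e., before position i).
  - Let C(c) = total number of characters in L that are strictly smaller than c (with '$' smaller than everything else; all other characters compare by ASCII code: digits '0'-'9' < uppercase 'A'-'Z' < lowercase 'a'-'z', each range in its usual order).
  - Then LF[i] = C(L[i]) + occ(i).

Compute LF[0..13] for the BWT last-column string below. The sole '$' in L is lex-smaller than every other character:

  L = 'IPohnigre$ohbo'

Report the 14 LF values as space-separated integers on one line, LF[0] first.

Char counts: '$':1, 'I':1, 'P':1, 'b':1, 'e':1, 'g':1, 'h':2, 'i':1, 'n':1, 'o':3, 'r':1
C (first-col start): C('$')=0, C('I')=1, C('P')=2, C('b')=3, C('e')=4, C('g')=5, C('h')=6, C('i')=8, C('n')=9, C('o')=10, C('r')=13
L[0]='I': occ=0, LF[0]=C('I')+0=1+0=1
L[1]='P': occ=0, LF[1]=C('P')+0=2+0=2
L[2]='o': occ=0, LF[2]=C('o')+0=10+0=10
L[3]='h': occ=0, LF[3]=C('h')+0=6+0=6
L[4]='n': occ=0, LF[4]=C('n')+0=9+0=9
L[5]='i': occ=0, LF[5]=C('i')+0=8+0=8
L[6]='g': occ=0, LF[6]=C('g')+0=5+0=5
L[7]='r': occ=0, LF[7]=C('r')+0=13+0=13
L[8]='e': occ=0, LF[8]=C('e')+0=4+0=4
L[9]='$': occ=0, LF[9]=C('$')+0=0+0=0
L[10]='o': occ=1, LF[10]=C('o')+1=10+1=11
L[11]='h': occ=1, LF[11]=C('h')+1=6+1=7
L[12]='b': occ=0, LF[12]=C('b')+0=3+0=3
L[13]='o': occ=2, LF[13]=C('o')+2=10+2=12

Answer: 1 2 10 6 9 8 5 13 4 0 11 7 3 12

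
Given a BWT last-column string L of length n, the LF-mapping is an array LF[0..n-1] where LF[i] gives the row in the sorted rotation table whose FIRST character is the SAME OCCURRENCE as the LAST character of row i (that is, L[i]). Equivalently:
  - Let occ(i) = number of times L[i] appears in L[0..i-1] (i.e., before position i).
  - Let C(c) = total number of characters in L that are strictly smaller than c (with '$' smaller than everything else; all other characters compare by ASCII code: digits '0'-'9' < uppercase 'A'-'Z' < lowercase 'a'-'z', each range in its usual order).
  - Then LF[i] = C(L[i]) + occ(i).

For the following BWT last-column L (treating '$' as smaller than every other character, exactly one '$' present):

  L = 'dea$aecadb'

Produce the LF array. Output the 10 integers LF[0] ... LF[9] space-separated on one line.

Char counts: '$':1, 'a':3, 'b':1, 'c':1, 'd':2, 'e':2
C (first-col start): C('$')=0, C('a')=1, C('b')=4, C('c')=5, C('d')=6, C('e')=8
L[0]='d': occ=0, LF[0]=C('d')+0=6+0=6
L[1]='e': occ=0, LF[1]=C('e')+0=8+0=8
L[2]='a': occ=0, LF[2]=C('a')+0=1+0=1
L[3]='$': occ=0, LF[3]=C('$')+0=0+0=0
L[4]='a': occ=1, LF[4]=C('a')+1=1+1=2
L[5]='e': occ=1, LF[5]=C('e')+1=8+1=9
L[6]='c': occ=0, LF[6]=C('c')+0=5+0=5
L[7]='a': occ=2, LF[7]=C('a')+2=1+2=3
L[8]='d': occ=1, LF[8]=C('d')+1=6+1=7
L[9]='b': occ=0, LF[9]=C('b')+0=4+0=4

Answer: 6 8 1 0 2 9 5 3 7 4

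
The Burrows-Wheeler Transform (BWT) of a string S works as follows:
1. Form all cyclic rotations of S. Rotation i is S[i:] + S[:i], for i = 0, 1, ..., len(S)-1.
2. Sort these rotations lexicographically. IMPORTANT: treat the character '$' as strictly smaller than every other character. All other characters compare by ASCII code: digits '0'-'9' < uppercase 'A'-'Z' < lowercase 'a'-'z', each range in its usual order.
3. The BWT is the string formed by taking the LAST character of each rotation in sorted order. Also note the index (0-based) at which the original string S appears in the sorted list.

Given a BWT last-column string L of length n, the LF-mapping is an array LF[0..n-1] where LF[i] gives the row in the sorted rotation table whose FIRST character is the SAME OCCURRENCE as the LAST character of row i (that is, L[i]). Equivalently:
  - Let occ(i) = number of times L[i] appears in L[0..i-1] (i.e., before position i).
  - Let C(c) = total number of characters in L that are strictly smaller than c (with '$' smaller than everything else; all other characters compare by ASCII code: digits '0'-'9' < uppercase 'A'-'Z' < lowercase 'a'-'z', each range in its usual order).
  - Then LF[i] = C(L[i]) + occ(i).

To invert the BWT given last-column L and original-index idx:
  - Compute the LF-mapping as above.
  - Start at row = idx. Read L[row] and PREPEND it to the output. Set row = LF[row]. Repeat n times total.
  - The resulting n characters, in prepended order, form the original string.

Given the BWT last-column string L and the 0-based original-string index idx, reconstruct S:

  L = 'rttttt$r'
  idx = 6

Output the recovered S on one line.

LF mapping: 1 3 4 5 6 7 0 2
Walk LF starting at row 6, prepending L[row]:
  step 1: row=6, L[6]='$', prepend. Next row=LF[6]=0
  step 2: row=0, L[0]='r', prepend. Next row=LF[0]=1
  step 3: row=1, L[1]='t', prepend. Next row=LF[1]=3
  step 4: row=3, L[3]='t', prepend. Next row=LF[3]=5
  step 5: row=5, L[5]='t', prepend. Next row=LF[5]=7
  step 6: row=7, L[7]='r', prepend. Next row=LF[7]=2
  step 7: row=2, L[2]='t', prepend. Next row=LF[2]=4
  step 8: row=4, L[4]='t', prepend. Next row=LF[4]=6
Reversed output: ttrtttr$

Answer: ttrtttr$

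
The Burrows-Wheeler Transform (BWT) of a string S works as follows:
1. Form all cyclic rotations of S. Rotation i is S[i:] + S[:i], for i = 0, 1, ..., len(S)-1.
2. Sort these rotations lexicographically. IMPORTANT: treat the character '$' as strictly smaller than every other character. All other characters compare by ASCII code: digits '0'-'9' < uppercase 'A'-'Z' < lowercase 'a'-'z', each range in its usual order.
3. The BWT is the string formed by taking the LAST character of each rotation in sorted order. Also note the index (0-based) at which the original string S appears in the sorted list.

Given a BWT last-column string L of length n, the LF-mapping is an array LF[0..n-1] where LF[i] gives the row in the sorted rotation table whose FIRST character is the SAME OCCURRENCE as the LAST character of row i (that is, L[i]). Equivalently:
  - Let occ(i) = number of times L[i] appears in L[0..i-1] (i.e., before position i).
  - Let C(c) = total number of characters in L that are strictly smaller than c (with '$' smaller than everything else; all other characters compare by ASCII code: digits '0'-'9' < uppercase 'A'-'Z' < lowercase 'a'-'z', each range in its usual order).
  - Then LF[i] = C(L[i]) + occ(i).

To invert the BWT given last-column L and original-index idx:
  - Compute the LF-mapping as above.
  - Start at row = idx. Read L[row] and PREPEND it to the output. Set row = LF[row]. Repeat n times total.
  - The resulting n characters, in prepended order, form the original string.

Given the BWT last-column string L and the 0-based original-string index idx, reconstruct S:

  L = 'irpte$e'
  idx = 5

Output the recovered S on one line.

LF mapping: 3 5 4 6 1 0 2
Walk LF starting at row 5, prepending L[row]:
  step 1: row=5, L[5]='$', prepend. Next row=LF[5]=0
  step 2: row=0, L[0]='i', prepend. Next row=LF[0]=3
  step 3: row=3, L[3]='t', prepend. Next row=LF[3]=6
  step 4: row=6, L[6]='e', prepend. Next row=LF[6]=2
  step 5: row=2, L[2]='p', prepend. Next row=LF[2]=4
  step 6: row=4, L[4]='e', prepend. Next row=LF[4]=1
  step 7: row=1, L[1]='r', prepend. Next row=LF[1]=5
Reversed output: repeti$

Answer: repeti$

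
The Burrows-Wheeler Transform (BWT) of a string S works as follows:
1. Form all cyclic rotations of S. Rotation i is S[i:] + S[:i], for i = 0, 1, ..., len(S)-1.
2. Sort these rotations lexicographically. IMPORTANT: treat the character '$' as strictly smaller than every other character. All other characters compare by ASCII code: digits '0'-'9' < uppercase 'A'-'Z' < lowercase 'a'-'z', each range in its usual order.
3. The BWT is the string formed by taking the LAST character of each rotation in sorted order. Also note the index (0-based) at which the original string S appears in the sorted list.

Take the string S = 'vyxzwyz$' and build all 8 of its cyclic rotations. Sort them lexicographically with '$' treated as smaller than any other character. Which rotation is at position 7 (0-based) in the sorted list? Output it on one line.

All 8 rotations (rotation i = S[i:]+S[:i]):
  rot[0] = vyxzwyz$
  rot[1] = yxzwyz$v
  rot[2] = xzwyz$vy
  rot[3] = zwyz$vyx
  rot[4] = wyz$vyxz
  rot[5] = yz$vyxzw
  rot[6] = z$vyxzwy
  rot[7] = $vyxzwyz
Sorted (with $ < everything):
  sorted[0] = $vyxzwyz
  sorted[1] = vyxzwyz$
  sorted[2] = wyz$vyxz
  sorted[3] = xzwyz$vy
  sorted[4] = yxzwyz$v
  sorted[5] = yz$vyxzw
  sorted[6] = z$vyxzwy
  sorted[7] = zwyz$vyx
sorted[7] = zwyz$vyx

Answer: zwyz$vyx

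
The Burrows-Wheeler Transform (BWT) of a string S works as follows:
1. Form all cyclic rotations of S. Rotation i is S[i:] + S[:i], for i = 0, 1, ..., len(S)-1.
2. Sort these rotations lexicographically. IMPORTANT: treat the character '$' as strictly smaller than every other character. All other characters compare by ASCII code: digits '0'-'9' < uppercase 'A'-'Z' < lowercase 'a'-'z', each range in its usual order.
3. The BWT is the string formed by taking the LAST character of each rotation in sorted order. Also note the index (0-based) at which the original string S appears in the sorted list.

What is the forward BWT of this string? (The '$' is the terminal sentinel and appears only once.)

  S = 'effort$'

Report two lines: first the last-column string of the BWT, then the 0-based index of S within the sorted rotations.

All 7 rotations (rotation i = S[i:]+S[:i]):
  rot[0] = effort$
  rot[1] = ffort$e
  rot[2] = fort$ef
  rot[3] = ort$eff
  rot[4] = rt$effo
  rot[5] = t$effor
  rot[6] = $effort
Sorted (with $ < everything):
  sorted[0] = $effort  (last char: 't')
  sorted[1] = effort$  (last char: '$')
  sorted[2] = ffort$e  (last char: 'e')
  sorted[3] = fort$ef  (last char: 'f')
  sorted[4] = ort$eff  (last char: 'f')
  sorted[5] = rt$effo  (last char: 'o')
  sorted[6] = t$effor  (last char: 'r')
Last column: t$effor
Original string S is at sorted index 1

Answer: t$effor
1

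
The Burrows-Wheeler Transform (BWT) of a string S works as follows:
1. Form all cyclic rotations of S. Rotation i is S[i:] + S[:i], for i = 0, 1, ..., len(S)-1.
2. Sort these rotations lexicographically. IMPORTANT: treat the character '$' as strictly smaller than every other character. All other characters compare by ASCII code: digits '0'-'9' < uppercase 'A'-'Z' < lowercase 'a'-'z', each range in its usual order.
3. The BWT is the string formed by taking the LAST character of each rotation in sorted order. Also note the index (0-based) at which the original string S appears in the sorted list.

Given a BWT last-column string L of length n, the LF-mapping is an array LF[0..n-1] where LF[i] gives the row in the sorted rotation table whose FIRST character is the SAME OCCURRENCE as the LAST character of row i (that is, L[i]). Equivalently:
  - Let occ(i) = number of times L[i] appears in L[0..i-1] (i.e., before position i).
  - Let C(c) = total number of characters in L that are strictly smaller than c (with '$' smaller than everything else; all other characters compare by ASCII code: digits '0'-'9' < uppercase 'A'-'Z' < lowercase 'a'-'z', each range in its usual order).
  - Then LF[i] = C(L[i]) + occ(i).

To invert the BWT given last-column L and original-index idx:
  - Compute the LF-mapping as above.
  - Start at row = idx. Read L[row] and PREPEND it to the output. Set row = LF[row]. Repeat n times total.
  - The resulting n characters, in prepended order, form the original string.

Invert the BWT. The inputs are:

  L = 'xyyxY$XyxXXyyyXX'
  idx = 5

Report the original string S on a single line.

LF mapping: 7 10 11 8 6 0 1 12 9 2 3 13 14 15 4 5
Walk LF starting at row 5, prepending L[row]:
  step 1: row=5, L[5]='$', prepend. Next row=LF[5]=0
  step 2: row=0, L[0]='x', prepend. Next row=LF[0]=7
  step 3: row=7, L[7]='y', prepend. Next row=LF[7]=12
  step 4: row=12, L[12]='y', prepend. Next row=LF[12]=14
  step 5: row=14, L[14]='X', prepend. Next row=LF[14]=4
  step 6: row=4, L[4]='Y', prepend. Next row=LF[4]=6
  step 7: row=6, L[6]='X', prepend. Next row=LF[6]=1
  step 8: row=1, L[1]='y', prepend. Next row=LF[1]=10
  step 9: row=10, L[10]='X', prepend. Next row=LF[10]=3
  step 10: row=3, L[3]='x', prepend. Next row=LF[3]=8
  step 11: row=8, L[8]='x', prepend. Next row=LF[8]=9
  step 12: row=9, L[9]='X', prepend. Next row=LF[9]=2
  step 13: row=2, L[2]='y', prepend. Next row=LF[2]=11
  step 14: row=11, L[11]='y', prepend. Next row=LF[11]=13
  step 15: row=13, L[13]='y', prepend. Next row=LF[13]=15
  step 16: row=15, L[15]='X', prepend. Next row=LF[15]=5
Reversed output: XyyyXxxXyXYXyyx$

Answer: XyyyXxxXyXYXyyx$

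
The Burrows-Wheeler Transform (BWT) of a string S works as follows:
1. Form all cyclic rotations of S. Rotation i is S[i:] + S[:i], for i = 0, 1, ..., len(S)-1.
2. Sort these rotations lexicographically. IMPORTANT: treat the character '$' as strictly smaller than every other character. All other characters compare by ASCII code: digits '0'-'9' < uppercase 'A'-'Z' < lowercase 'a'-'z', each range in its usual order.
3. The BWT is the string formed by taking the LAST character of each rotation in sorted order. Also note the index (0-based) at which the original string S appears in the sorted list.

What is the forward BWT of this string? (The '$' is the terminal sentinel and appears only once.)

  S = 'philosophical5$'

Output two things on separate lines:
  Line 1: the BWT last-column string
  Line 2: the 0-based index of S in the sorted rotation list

All 15 rotations (rotation i = S[i:]+S[:i]):
  rot[0] = philosophical5$
  rot[1] = hilosophical5$p
  rot[2] = ilosophical5$ph
  rot[3] = losophical5$phi
  rot[4] = osophical5$phil
  rot[5] = sophical5$philo
  rot[6] = ophical5$philos
  rot[7] = phical5$philoso
  rot[8] = hical5$philosop
  rot[9] = ical5$philosoph
  rot[10] = cal5$philosophi
  rot[11] = al5$philosophic
  rot[12] = l5$philosophica
  rot[13] = 5$philosophical
  rot[14] = $philosophical5
Sorted (with $ < everything):
  sorted[0] = $philosophical5  (last char: '5')
  sorted[1] = 5$philosophical  (last char: 'l')
  sorted[2] = al5$philosophic  (last char: 'c')
  sorted[3] = cal5$philosophi  (last char: 'i')
  sorted[4] = hical5$philosop  (last char: 'p')
  sorted[5] = hilosophical5$p  (last char: 'p')
  sorted[6] = ical5$philosoph  (last char: 'h')
  sorted[7] = ilosophical5$ph  (last char: 'h')
  sorted[8] = l5$philosophica  (last char: 'a')
  sorted[9] = losophical5$phi  (last char: 'i')
  sorted[10] = ophical5$philos  (last char: 's')
  sorted[11] = osophical5$phil  (last char: 'l')
  sorted[12] = phical5$philoso  (last char: 'o')
  sorted[13] = philosophical5$  (last char: '$')
  sorted[14] = sophical5$philo  (last char: 'o')
Last column: 5lcipphhaislo$o
Original string S is at sorted index 13

Answer: 5lcipphhaislo$o
13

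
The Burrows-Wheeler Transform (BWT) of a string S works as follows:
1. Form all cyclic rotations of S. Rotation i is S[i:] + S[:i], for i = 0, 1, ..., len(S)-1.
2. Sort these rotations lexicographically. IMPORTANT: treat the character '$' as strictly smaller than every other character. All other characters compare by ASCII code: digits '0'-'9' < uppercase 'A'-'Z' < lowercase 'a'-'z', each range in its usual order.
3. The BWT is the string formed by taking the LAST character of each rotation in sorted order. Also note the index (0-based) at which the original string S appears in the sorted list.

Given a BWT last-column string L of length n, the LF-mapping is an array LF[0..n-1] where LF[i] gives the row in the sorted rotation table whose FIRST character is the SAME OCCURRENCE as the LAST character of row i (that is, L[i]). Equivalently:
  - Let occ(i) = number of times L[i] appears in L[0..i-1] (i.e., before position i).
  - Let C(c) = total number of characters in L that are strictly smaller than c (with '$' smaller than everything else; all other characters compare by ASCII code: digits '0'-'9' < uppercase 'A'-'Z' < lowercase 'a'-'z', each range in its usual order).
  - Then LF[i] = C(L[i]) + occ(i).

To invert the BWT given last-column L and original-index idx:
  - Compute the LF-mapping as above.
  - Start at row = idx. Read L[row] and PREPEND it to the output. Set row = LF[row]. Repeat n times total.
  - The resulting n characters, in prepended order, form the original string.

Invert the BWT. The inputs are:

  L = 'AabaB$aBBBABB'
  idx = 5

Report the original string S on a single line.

Answer: BBbAaBBBaBaA$

Derivation:
LF mapping: 1 9 12 10 3 0 11 4 5 6 2 7 8
Walk LF starting at row 5, prepending L[row]:
  step 1: row=5, L[5]='$', prepend. Next row=LF[5]=0
  step 2: row=0, L[0]='A', prepend. Next row=LF[0]=1
  step 3: row=1, L[1]='a', prepend. Next row=LF[1]=9
  step 4: row=9, L[9]='B', prepend. Next row=LF[9]=6
  step 5: row=6, L[6]='a', prepend. Next row=LF[6]=11
  step 6: row=11, L[11]='B', prepend. Next row=LF[11]=7
  step 7: row=7, L[7]='B', prepend. Next row=LF[7]=4
  step 8: row=4, L[4]='B', prepend. Next row=LF[4]=3
  step 9: row=3, L[3]='a', prepend. Next row=LF[3]=10
  step 10: row=10, L[10]='A', prepend. Next row=LF[10]=2
  step 11: row=2, L[2]='b', prepend. Next row=LF[2]=12
  step 12: row=12, L[12]='B', prepend. Next row=LF[12]=8
  step 13: row=8, L[8]='B', prepend. Next row=LF[8]=5
Reversed output: BBbAaBBBaBaA$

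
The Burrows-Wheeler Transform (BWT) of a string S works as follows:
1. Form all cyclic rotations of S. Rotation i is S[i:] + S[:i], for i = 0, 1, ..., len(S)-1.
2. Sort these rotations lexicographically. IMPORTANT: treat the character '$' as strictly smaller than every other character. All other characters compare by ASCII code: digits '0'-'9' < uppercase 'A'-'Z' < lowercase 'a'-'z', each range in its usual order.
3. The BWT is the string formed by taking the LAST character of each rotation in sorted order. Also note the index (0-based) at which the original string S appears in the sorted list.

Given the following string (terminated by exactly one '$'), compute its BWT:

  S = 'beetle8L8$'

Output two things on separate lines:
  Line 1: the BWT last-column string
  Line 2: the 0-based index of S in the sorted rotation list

All 10 rotations (rotation i = S[i:]+S[:i]):
  rot[0] = beetle8L8$
  rot[1] = eetle8L8$b
  rot[2] = etle8L8$be
  rot[3] = tle8L8$bee
  rot[4] = le8L8$beet
  rot[5] = e8L8$beetl
  rot[6] = 8L8$beetle
  rot[7] = L8$beetle8
  rot[8] = 8$beetle8L
  rot[9] = $beetle8L8
Sorted (with $ < everything):
  sorted[0] = $beetle8L8  (last char: '8')
  sorted[1] = 8$beetle8L  (last char: 'L')
  sorted[2] = 8L8$beetle  (last char: 'e')
  sorted[3] = L8$beetle8  (last char: '8')
  sorted[4] = beetle8L8$  (last char: '$')
  sorted[5] = e8L8$beetl  (last char: 'l')
  sorted[6] = eetle8L8$b  (last char: 'b')
  sorted[7] = etle8L8$be  (last char: 'e')
  sorted[8] = le8L8$beet  (last char: 't')
  sorted[9] = tle8L8$bee  (last char: 'e')
Last column: 8Le8$lbete
Original string S is at sorted index 4

Answer: 8Le8$lbete
4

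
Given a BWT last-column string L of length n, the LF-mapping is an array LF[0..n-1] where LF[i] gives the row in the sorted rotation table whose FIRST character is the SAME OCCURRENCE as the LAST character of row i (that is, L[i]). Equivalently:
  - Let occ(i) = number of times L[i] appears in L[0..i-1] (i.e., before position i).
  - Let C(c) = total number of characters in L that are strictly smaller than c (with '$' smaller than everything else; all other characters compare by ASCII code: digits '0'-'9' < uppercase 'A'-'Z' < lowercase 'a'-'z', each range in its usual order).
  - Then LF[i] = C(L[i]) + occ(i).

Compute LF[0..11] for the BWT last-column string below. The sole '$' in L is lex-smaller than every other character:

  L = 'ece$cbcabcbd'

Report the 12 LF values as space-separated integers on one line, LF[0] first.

Char counts: '$':1, 'a':1, 'b':3, 'c':4, 'd':1, 'e':2
C (first-col start): C('$')=0, C('a')=1, C('b')=2, C('c')=5, C('d')=9, C('e')=10
L[0]='e': occ=0, LF[0]=C('e')+0=10+0=10
L[1]='c': occ=0, LF[1]=C('c')+0=5+0=5
L[2]='e': occ=1, LF[2]=C('e')+1=10+1=11
L[3]='$': occ=0, LF[3]=C('$')+0=0+0=0
L[4]='c': occ=1, LF[4]=C('c')+1=5+1=6
L[5]='b': occ=0, LF[5]=C('b')+0=2+0=2
L[6]='c': occ=2, LF[6]=C('c')+2=5+2=7
L[7]='a': occ=0, LF[7]=C('a')+0=1+0=1
L[8]='b': occ=1, LF[8]=C('b')+1=2+1=3
L[9]='c': occ=3, LF[9]=C('c')+3=5+3=8
L[10]='b': occ=2, LF[10]=C('b')+2=2+2=4
L[11]='d': occ=0, LF[11]=C('d')+0=9+0=9

Answer: 10 5 11 0 6 2 7 1 3 8 4 9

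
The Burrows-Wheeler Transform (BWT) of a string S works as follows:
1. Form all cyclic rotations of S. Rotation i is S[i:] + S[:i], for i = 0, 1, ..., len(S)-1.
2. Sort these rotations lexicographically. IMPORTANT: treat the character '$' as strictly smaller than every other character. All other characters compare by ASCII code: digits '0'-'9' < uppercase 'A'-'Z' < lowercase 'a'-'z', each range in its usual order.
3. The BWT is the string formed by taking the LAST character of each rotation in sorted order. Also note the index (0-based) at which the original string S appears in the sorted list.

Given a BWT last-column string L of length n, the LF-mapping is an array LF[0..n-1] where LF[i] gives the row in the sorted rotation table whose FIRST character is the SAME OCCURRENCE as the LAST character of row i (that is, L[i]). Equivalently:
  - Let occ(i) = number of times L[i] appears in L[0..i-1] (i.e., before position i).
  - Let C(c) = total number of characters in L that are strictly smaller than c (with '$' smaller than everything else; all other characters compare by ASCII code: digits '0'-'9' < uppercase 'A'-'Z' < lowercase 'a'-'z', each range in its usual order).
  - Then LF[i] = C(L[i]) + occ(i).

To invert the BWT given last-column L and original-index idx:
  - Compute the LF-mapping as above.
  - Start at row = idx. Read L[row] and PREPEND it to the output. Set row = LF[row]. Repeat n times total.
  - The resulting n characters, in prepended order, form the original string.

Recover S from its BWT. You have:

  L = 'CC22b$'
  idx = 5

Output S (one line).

Answer: bC22C$

Derivation:
LF mapping: 3 4 1 2 5 0
Walk LF starting at row 5, prepending L[row]:
  step 1: row=5, L[5]='$', prepend. Next row=LF[5]=0
  step 2: row=0, L[0]='C', prepend. Next row=LF[0]=3
  step 3: row=3, L[3]='2', prepend. Next row=LF[3]=2
  step 4: row=2, L[2]='2', prepend. Next row=LF[2]=1
  step 5: row=1, L[1]='C', prepend. Next row=LF[1]=4
  step 6: row=4, L[4]='b', prepend. Next row=LF[4]=5
Reversed output: bC22C$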